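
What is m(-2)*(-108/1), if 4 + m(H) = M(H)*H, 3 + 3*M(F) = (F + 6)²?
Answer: 1368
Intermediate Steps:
M(F) = -1 + (6 + F)²/3 (M(F) = -1 + (F + 6)²/3 = -1 + (6 + F)²/3)
m(H) = -4 + H*(-1 + (6 + H)²/3) (m(H) = -4 + (-1 + (6 + H)²/3)*H = -4 + H*(-1 + (6 + H)²/3))
m(-2)*(-108/1) = (-4 + (⅓)*(-2)*(-3 + (6 - 2)²))*(-108/1) = (-4 + (⅓)*(-2)*(-3 + 4²))*(-108*1) = (-4 + (⅓)*(-2)*(-3 + 16))*(-108) = (-4 + (⅓)*(-2)*13)*(-108) = (-4 - 26/3)*(-108) = -38/3*(-108) = 1368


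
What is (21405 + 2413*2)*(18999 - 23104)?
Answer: -107678255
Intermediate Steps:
(21405 + 2413*2)*(18999 - 23104) = (21405 + 4826)*(-4105) = 26231*(-4105) = -107678255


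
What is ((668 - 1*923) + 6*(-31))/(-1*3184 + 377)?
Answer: 63/401 ≈ 0.15711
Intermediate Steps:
((668 - 1*923) + 6*(-31))/(-1*3184 + 377) = ((668 - 923) - 186)/(-3184 + 377) = (-255 - 186)/(-2807) = -441*(-1/2807) = 63/401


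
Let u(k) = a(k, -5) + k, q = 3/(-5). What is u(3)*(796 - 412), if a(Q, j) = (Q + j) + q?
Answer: 768/5 ≈ 153.60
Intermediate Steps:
q = -3/5 (q = 3*(-1/5) = -3/5 ≈ -0.60000)
a(Q, j) = -3/5 + Q + j (a(Q, j) = (Q + j) - 3/5 = -3/5 + Q + j)
u(k) = -28/5 + 2*k (u(k) = (-3/5 + k - 5) + k = (-28/5 + k) + k = -28/5 + 2*k)
u(3)*(796 - 412) = (-28/5 + 2*3)*(796 - 412) = (-28/5 + 6)*384 = (2/5)*384 = 768/5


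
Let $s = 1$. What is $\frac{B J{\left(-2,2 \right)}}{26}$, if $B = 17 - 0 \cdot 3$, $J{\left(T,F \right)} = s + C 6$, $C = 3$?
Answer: $\frac{323}{26} \approx 12.423$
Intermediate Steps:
$J{\left(T,F \right)} = 19$ ($J{\left(T,F \right)} = 1 + 3 \cdot 6 = 1 + 18 = 19$)
$B = 17$ ($B = 17 - 0 = 17 + 0 = 17$)
$\frac{B J{\left(-2,2 \right)}}{26} = \frac{17 \cdot 19}{26} = 323 \cdot \frac{1}{26} = \frac{323}{26}$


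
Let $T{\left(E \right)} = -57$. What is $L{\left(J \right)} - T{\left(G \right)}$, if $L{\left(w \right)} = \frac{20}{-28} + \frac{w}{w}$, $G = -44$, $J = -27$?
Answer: $\frac{401}{7} \approx 57.286$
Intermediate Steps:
$L{\left(w \right)} = \frac{2}{7}$ ($L{\left(w \right)} = 20 \left(- \frac{1}{28}\right) + 1 = - \frac{5}{7} + 1 = \frac{2}{7}$)
$L{\left(J \right)} - T{\left(G \right)} = \frac{2}{7} - -57 = \frac{2}{7} + 57 = \frac{401}{7}$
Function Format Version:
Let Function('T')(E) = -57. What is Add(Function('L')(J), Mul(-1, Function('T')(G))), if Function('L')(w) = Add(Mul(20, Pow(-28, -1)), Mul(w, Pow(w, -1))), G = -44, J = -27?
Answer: Rational(401, 7) ≈ 57.286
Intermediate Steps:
Function('L')(w) = Rational(2, 7) (Function('L')(w) = Add(Mul(20, Rational(-1, 28)), 1) = Add(Rational(-5, 7), 1) = Rational(2, 7))
Add(Function('L')(J), Mul(-1, Function('T')(G))) = Add(Rational(2, 7), Mul(-1, -57)) = Add(Rational(2, 7), 57) = Rational(401, 7)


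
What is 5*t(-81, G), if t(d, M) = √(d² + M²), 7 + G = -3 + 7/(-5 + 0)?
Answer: 3*√18586 ≈ 408.99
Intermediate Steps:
G = -57/5 (G = -7 + (-3 + 7/(-5 + 0)) = -7 + (-3 + 7/(-5)) = -7 + (-3 - ⅕*7) = -7 + (-3 - 7/5) = -7 - 22/5 = -57/5 ≈ -11.400)
t(d, M) = √(M² + d²)
5*t(-81, G) = 5*√((-57/5)² + (-81)²) = 5*√(3249/25 + 6561) = 5*√(167274/25) = 5*(3*√18586/5) = 3*√18586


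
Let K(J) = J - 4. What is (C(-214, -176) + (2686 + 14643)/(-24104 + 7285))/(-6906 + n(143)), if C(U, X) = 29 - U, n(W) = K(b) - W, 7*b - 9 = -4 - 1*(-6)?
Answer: -3560977/103773230 ≈ -0.034315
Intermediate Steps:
b = 11/7 (b = 9/7 + (-4 - 1*(-6))/7 = 9/7 + (-4 + 6)/7 = 9/7 + (⅐)*2 = 9/7 + 2/7 = 11/7 ≈ 1.5714)
K(J) = -4 + J
n(W) = -17/7 - W (n(W) = (-4 + 11/7) - W = -17/7 - W)
(C(-214, -176) + (2686 + 14643)/(-24104 + 7285))/(-6906 + n(143)) = ((29 - 1*(-214)) + (2686 + 14643)/(-24104 + 7285))/(-6906 + (-17/7 - 1*143)) = ((29 + 214) + 17329/(-16819))/(-6906 + (-17/7 - 143)) = (243 + 17329*(-1/16819))/(-6906 - 1018/7) = (243 - 17329/16819)/(-49360/7) = (4069688/16819)*(-7/49360) = -3560977/103773230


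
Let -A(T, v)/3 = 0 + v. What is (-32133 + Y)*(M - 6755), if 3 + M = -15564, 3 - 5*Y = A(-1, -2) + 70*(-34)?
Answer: 3533304736/5 ≈ 7.0666e+8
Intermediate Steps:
A(T, v) = -3*v (A(T, v) = -3*(0 + v) = -3*v)
Y = 2377/5 (Y = ⅗ - (-3*(-2) + 70*(-34))/5 = ⅗ - (6 - 2380)/5 = ⅗ - ⅕*(-2374) = ⅗ + 2374/5 = 2377/5 ≈ 475.40)
M = -15567 (M = -3 - 15564 = -15567)
(-32133 + Y)*(M - 6755) = (-32133 + 2377/5)*(-15567 - 6755) = -158288/5*(-22322) = 3533304736/5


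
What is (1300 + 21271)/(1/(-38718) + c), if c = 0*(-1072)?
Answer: -873903978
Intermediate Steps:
c = 0
(1300 + 21271)/(1/(-38718) + c) = (1300 + 21271)/(1/(-38718) + 0) = 22571/(-1/38718 + 0) = 22571/(-1/38718) = 22571*(-38718) = -873903978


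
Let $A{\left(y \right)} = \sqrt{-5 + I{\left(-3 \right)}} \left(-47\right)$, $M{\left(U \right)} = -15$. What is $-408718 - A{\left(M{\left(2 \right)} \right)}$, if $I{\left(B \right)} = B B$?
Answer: $-408624$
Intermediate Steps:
$I{\left(B \right)} = B^{2}$
$A{\left(y \right)} = -94$ ($A{\left(y \right)} = \sqrt{-5 + \left(-3\right)^{2}} \left(-47\right) = \sqrt{-5 + 9} \left(-47\right) = \sqrt{4} \left(-47\right) = 2 \left(-47\right) = -94$)
$-408718 - A{\left(M{\left(2 \right)} \right)} = -408718 - -94 = -408718 + 94 = -408624$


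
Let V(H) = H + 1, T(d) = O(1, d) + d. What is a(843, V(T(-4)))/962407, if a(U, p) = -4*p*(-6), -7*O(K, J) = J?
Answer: -408/6736849 ≈ -6.0562e-5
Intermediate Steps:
O(K, J) = -J/7
T(d) = 6*d/7 (T(d) = -d/7 + d = 6*d/7)
V(H) = 1 + H
a(U, p) = 24*p
a(843, V(T(-4)))/962407 = (24*(1 + (6/7)*(-4)))/962407 = (24*(1 - 24/7))*(1/962407) = (24*(-17/7))*(1/962407) = -408/7*1/962407 = -408/6736849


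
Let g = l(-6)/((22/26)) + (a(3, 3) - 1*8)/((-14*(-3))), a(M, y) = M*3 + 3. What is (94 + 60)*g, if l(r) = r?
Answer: -3232/3 ≈ -1077.3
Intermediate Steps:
a(M, y) = 3 + 3*M (a(M, y) = 3*M + 3 = 3 + 3*M)
g = -1616/231 (g = -6/(22/26) + ((3 + 3*3) - 1*8)/((-14*(-3))) = -6/(22*(1/26)) + ((3 + 9) - 8)/42 = -6/11/13 + (12 - 8)*(1/42) = -6*13/11 + 4*(1/42) = -78/11 + 2/21 = -1616/231 ≈ -6.9957)
(94 + 60)*g = (94 + 60)*(-1616/231) = 154*(-1616/231) = -3232/3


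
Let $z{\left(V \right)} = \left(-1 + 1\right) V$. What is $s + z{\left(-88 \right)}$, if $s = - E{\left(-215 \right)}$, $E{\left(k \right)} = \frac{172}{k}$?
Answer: $\frac{4}{5} \approx 0.8$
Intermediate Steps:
$z{\left(V \right)} = 0$ ($z{\left(V \right)} = 0 V = 0$)
$s = \frac{4}{5}$ ($s = - \frac{172}{-215} = - \frac{172 \left(-1\right)}{215} = \left(-1\right) \left(- \frac{4}{5}\right) = \frac{4}{5} \approx 0.8$)
$s + z{\left(-88 \right)} = \frac{4}{5} + 0 = \frac{4}{5}$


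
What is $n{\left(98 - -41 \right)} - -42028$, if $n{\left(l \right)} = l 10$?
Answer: $43418$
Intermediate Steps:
$n{\left(l \right)} = 10 l$
$n{\left(98 - -41 \right)} - -42028 = 10 \left(98 - -41\right) - -42028 = 10 \left(98 + 41\right) + 42028 = 10 \cdot 139 + 42028 = 1390 + 42028 = 43418$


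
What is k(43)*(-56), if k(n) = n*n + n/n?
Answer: -103600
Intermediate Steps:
k(n) = 1 + n² (k(n) = n² + 1 = 1 + n²)
k(43)*(-56) = (1 + 43²)*(-56) = (1 + 1849)*(-56) = 1850*(-56) = -103600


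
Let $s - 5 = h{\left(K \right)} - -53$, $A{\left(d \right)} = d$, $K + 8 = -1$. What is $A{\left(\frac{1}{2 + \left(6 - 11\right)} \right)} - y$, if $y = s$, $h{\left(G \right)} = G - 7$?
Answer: $- \frac{127}{3} \approx -42.333$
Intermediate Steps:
$K = -9$ ($K = -8 - 1 = -9$)
$h{\left(G \right)} = -7 + G$
$s = 42$ ($s = 5 - -37 = 5 + \left(-16 + 53\right) = 5 + 37 = 42$)
$y = 42$
$A{\left(\frac{1}{2 + \left(6 - 11\right)} \right)} - y = \frac{1}{2 + \left(6 - 11\right)} - 42 = \frac{1}{2 - 5} - 42 = \frac{1}{-3} - 42 = - \frac{1}{3} - 42 = - \frac{127}{3}$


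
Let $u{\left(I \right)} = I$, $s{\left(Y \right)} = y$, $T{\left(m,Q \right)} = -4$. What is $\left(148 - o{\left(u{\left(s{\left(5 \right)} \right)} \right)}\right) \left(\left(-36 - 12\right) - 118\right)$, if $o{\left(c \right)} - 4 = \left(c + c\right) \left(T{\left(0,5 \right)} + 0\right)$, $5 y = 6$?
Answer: $- \frac{127488}{5} \approx -25498.0$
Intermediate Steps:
$y = \frac{6}{5}$ ($y = \frac{1}{5} \cdot 6 = \frac{6}{5} \approx 1.2$)
$s{\left(Y \right)} = \frac{6}{5}$
$o{\left(c \right)} = 4 - 8 c$ ($o{\left(c \right)} = 4 + \left(c + c\right) \left(-4 + 0\right) = 4 + 2 c \left(-4\right) = 4 - 8 c$)
$\left(148 - o{\left(u{\left(s{\left(5 \right)} \right)} \right)}\right) \left(\left(-36 - 12\right) - 118\right) = \left(148 - \left(4 - \frac{48}{5}\right)\right) \left(\left(-36 - 12\right) - 118\right) = \left(148 - - \frac{28}{5}\right) \left(-48 - 118\right) = \left(148 + \frac{28}{5}\right) \left(-166\right) = \frac{768}{5} \left(-166\right) = - \frac{127488}{5}$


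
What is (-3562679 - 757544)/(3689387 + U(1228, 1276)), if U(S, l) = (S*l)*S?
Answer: -4320223/1927876971 ≈ -0.0022409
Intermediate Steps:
U(S, l) = l*S²
(-3562679 - 757544)/(3689387 + U(1228, 1276)) = (-3562679 - 757544)/(3689387 + 1276*1228²) = -4320223/(3689387 + 1276*1507984) = -4320223/(3689387 + 1924187584) = -4320223/1927876971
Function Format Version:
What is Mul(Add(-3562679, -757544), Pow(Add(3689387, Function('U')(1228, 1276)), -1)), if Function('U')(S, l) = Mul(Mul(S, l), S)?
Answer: Rational(-4320223, 1927876971) ≈ -0.0022409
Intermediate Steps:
Function('U')(S, l) = Mul(l, Pow(S, 2))
Mul(Add(-3562679, -757544), Pow(Add(3689387, Function('U')(1228, 1276)), -1)) = Mul(Add(-3562679, -757544), Pow(Add(3689387, Mul(1276, Pow(1228, 2))), -1)) = Mul(-4320223, Pow(Add(3689387, Mul(1276, 1507984)), -1)) = Mul(-4320223, Pow(Add(3689387, 1924187584), -1)) = Mul(-4320223, Pow(1927876971, -1)) = Mul(-4320223, Rational(1, 1927876971)) = Rational(-4320223, 1927876971)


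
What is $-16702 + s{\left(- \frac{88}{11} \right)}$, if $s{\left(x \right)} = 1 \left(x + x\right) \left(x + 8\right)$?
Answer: $-16702$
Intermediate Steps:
$s{\left(x \right)} = 2 x \left(8 + x\right)$ ($s{\left(x \right)} = 1 \cdot 2 x \left(8 + x\right) = 2 x \left(8 + x\right)$)
$-16702 + s{\left(- \frac{88}{11} \right)} = -16702 + 2 \left(- \frac{88}{11}\right) \left(8 - \frac{88}{11}\right) = -16702 + 2 \left(\left(-88\right) \frac{1}{11}\right) \left(8 - 8\right) = -16702 + 2 \left(-8\right) \left(8 - 8\right) = -16702 + 2 \left(-8\right) 0 = -16702 + 0 = -16702$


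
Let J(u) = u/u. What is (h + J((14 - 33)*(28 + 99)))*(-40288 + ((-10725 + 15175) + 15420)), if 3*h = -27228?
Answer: 185293350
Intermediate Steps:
J(u) = 1
h = -9076 (h = (1/3)*(-27228) = -9076)
(h + J((14 - 33)*(28 + 99)))*(-40288 + ((-10725 + 15175) + 15420)) = (-9076 + 1)*(-40288 + ((-10725 + 15175) + 15420)) = -9075*(-40288 + (4450 + 15420)) = -9075*(-40288 + 19870) = -9075*(-20418) = 185293350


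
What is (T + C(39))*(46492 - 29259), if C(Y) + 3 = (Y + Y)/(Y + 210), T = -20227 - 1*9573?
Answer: -42627945159/83 ≈ -5.1359e+8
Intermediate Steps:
T = -29800 (T = -20227 - 9573 = -29800)
C(Y) = -3 + 2*Y/(210 + Y) (C(Y) = -3 + (Y + Y)/(Y + 210) = -3 + (2*Y)/(210 + Y) = -3 + 2*Y/(210 + Y))
(T + C(39))*(46492 - 29259) = (-29800 + (-630 - 1*39)/(210 + 39))*(46492 - 29259) = (-29800 + (-630 - 39)/249)*17233 = (-29800 + (1/249)*(-669))*17233 = (-29800 - 223/83)*17233 = -2473623/83*17233 = -42627945159/83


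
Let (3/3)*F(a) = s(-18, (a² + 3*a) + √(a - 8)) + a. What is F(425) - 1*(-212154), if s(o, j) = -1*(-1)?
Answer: 212580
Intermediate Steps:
s(o, j) = 1
F(a) = 1 + a
F(425) - 1*(-212154) = (1 + 425) - 1*(-212154) = 426 + 212154 = 212580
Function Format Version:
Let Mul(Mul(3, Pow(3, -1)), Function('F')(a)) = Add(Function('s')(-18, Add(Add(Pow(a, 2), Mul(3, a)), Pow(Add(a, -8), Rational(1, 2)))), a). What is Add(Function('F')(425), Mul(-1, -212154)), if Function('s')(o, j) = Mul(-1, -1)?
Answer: 212580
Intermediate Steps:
Function('s')(o, j) = 1
Function('F')(a) = Add(1, a)
Add(Function('F')(425), Mul(-1, -212154)) = Add(Add(1, 425), Mul(-1, -212154)) = Add(426, 212154) = 212580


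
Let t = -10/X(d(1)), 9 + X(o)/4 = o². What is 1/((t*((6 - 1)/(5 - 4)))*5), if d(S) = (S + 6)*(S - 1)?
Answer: 18/125 ≈ 0.14400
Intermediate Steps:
d(S) = (-1 + S)*(6 + S) (d(S) = (6 + S)*(-1 + S) = (-1 + S)*(6 + S))
X(o) = -36 + 4*o²
t = 5/18 (t = -10/(-36 + 4*(-6 + 1² + 5*1)²) = -10/(-36 + 4*(-6 + 1 + 5)²) = -10/(-36 + 4*0²) = -10/(-36 + 4*0) = -10/(-36 + 0) = -10/(-36) = -10*(-1/36) = 5/18 ≈ 0.27778)
1/((t*((6 - 1)/(5 - 4)))*5) = 1/((5*((6 - 1)/(5 - 4))/18)*5) = 1/((5*(5/1)/18)*5) = 1/((5*(5*1)/18)*5) = 1/(((5/18)*5)*5) = 1/((25/18)*5) = 1/(125/18) = 18/125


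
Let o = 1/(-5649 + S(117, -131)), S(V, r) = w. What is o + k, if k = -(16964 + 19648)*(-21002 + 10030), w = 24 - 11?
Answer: 2264019885503/5636 ≈ 4.0171e+8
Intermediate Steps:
w = 13
S(V, r) = 13
k = 401706864 (k = -36612*(-10972) = -1*(-401706864) = 401706864)
o = -1/5636 (o = 1/(-5649 + 13) = 1/(-5636) = -1/5636 ≈ -0.00017743)
o + k = -1/5636 + 401706864 = 2264019885503/5636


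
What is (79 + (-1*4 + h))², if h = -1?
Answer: 5476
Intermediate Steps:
(79 + (-1*4 + h))² = (79 + (-1*4 - 1))² = (79 + (-4 - 1))² = (79 - 5)² = 74² = 5476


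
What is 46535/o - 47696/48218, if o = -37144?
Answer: -2007722427/895504696 ≈ -2.2420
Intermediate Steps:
46535/o - 47696/48218 = 46535/(-37144) - 47696/48218 = 46535*(-1/37144) - 47696*1/48218 = -46535/37144 - 23848/24109 = -2007722427/895504696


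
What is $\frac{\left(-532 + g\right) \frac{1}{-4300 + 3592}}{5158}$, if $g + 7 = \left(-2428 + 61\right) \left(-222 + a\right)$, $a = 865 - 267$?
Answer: $\frac{890531}{3651864} \approx 0.24386$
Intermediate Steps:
$a = 598$ ($a = 865 - 267 = 598$)
$g = -889999$ ($g = -7 + \left(-2428 + 61\right) \left(-222 + 598\right) = -7 - 889992 = -889999$)
$\frac{\left(-532 + g\right) \frac{1}{-4300 + 3592}}{5158} = \frac{\left(-532 - 889999\right) \frac{1}{-4300 + 3592}}{5158} = - \frac{890531}{-708} \cdot \frac{1}{5158} = \left(-890531\right) \left(- \frac{1}{708}\right) \frac{1}{5158} = \frac{890531}{708} \cdot \frac{1}{5158} = \frac{890531}{3651864}$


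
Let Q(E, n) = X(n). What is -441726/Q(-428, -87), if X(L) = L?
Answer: 147242/29 ≈ 5077.3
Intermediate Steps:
Q(E, n) = n
-441726/Q(-428, -87) = -441726/(-87) = -441726*(-1/87) = 147242/29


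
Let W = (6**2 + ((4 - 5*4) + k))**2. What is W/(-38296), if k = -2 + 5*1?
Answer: -529/38296 ≈ -0.013813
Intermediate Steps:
k = 3 (k = -2 + 5 = 3)
W = 529 (W = (6**2 + ((4 - 5*4) + 3))**2 = (36 + ((4 - 20) + 3))**2 = (36 + (-16 + 3))**2 = (36 - 13)**2 = 23**2 = 529)
W/(-38296) = 529/(-38296) = 529*(-1/38296) = -529/38296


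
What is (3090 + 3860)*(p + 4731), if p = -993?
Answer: 25979100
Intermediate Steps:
(3090 + 3860)*(p + 4731) = (3090 + 3860)*(-993 + 4731) = 6950*3738 = 25979100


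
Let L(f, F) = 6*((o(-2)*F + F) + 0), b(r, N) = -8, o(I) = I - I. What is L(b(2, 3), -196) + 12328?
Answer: 11152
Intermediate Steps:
o(I) = 0
L(f, F) = 6*F (L(f, F) = 6*((0*F + F) + 0) = 6*((0 + F) + 0) = 6*(F + 0) = 6*F)
L(b(2, 3), -196) + 12328 = 6*(-196) + 12328 = -1176 + 12328 = 11152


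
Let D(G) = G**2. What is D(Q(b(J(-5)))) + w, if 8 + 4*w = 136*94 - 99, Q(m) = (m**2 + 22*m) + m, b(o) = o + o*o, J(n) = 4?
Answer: 2971077/4 ≈ 7.4277e+5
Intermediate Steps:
b(o) = o + o**2
Q(m) = m**2 + 23*m
w = 12677/4 (w = -2 + (136*94 - 99)/4 = -2 + (12784 - 99)/4 = -2 + (1/4)*12685 = -2 + 12685/4 = 12677/4 ≈ 3169.3)
D(Q(b(J(-5)))) + w = ((4*(1 + 4))*(23 + 4*(1 + 4)))**2 + 12677/4 = ((4*5)*(23 + 4*5))**2 + 12677/4 = (20*(23 + 20))**2 + 12677/4 = (20*43)**2 + 12677/4 = 860**2 + 12677/4 = 739600 + 12677/4 = 2971077/4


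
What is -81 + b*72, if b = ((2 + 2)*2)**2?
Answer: 4527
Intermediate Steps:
b = 64 (b = (4*2)**2 = 8**2 = 64)
-81 + b*72 = -81 + 64*72 = -81 + 4608 = 4527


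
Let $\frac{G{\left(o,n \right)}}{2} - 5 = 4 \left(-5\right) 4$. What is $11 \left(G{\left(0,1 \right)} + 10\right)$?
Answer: $-1540$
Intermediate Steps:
$G{\left(o,n \right)} = -150$ ($G{\left(o,n \right)} = 10 + 2 \cdot 4 \left(-5\right) 4 = 10 + 2 \left(\left(-20\right) 4\right) = 10 + 2 \left(-80\right) = 10 - 160 = -150$)
$11 \left(G{\left(0,1 \right)} + 10\right) = 11 \left(-150 + 10\right) = 11 \left(-140\right) = -1540$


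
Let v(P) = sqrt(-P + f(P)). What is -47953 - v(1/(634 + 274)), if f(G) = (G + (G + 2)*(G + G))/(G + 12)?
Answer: -47953 - I*sqrt(15719848745)/4947238 ≈ -47953.0 - 0.025343*I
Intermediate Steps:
f(G) = (G + 2*G*(2 + G))/(12 + G) (f(G) = (G + (2 + G)*(2*G))/(12 + G) = (G + 2*G*(2 + G))/(12 + G))
v(P) = sqrt(-P + P*(5 + 2*P)/(12 + P))
-47953 - v(1/(634 + 274)) = -47953 - sqrt((-7 + 1/(634 + 274))/((634 + 274)*(12 + 1/(634 + 274)))) = -47953 - sqrt((-7 + 1/908)/(908*(12 + 1/908))) = -47953 - sqrt((1/908)*(-6355/908)/(10897/908)) = -47953 - sqrt((1/908)*(908/10897)*(-6355/908)) = -47953 - sqrt(-6355/9894476) = -47953 - I*sqrt(15719848745)/4947238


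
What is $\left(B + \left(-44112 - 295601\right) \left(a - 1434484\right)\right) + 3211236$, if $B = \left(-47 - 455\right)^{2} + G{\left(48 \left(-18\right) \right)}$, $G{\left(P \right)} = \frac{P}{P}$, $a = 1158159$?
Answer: $93874657966$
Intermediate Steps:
$G{\left(P \right)} = 1$
$B = 252005$ ($B = \left(-47 - 455\right)^{2} + 1 = \left(-502\right)^{2} + 1 = 252004 + 1 = 252005$)
$\left(B + \left(-44112 - 295601\right) \left(a - 1434484\right)\right) + 3211236 = \left(252005 + \left(-44112 - 295601\right) \left(1158159 - 1434484\right)\right) + 3211236 = \left(252005 - -93871194725\right) + 3211236 = \left(252005 + 93871194725\right) + 3211236 = 93871446730 + 3211236 = 93874657966$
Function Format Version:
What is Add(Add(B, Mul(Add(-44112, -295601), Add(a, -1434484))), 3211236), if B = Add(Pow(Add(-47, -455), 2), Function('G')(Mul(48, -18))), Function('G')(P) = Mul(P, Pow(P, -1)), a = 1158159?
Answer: 93874657966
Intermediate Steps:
Function('G')(P) = 1
B = 252005 (B = Add(Pow(Add(-47, -455), 2), 1) = Add(Pow(-502, 2), 1) = Add(252004, 1) = 252005)
Add(Add(B, Mul(Add(-44112, -295601), Add(a, -1434484))), 3211236) = Add(Add(252005, Mul(Add(-44112, -295601), Add(1158159, -1434484))), 3211236) = Add(Add(252005, Mul(-339713, -276325)), 3211236) = Add(Add(252005, 93871194725), 3211236) = Add(93871446730, 3211236) = 93874657966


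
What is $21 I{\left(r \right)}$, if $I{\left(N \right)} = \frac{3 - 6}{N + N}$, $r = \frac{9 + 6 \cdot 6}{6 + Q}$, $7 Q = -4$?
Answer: $- \frac{19}{5} \approx -3.8$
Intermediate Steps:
$Q = - \frac{4}{7}$ ($Q = \frac{1}{7} \left(-4\right) = - \frac{4}{7} \approx -0.57143$)
$r = \frac{315}{38}$ ($r = \frac{9 + 6 \cdot 6}{6 - \frac{4}{7}} = \frac{9 + 36}{\frac{38}{7}} = 45 \cdot \frac{7}{38} = \frac{315}{38} \approx 8.2895$)
$I{\left(N \right)} = - \frac{3}{2 N}$
$21 I{\left(r \right)} = 21 \left(- \frac{3}{2 \cdot \frac{315}{38}}\right) = 21 \left(\left(- \frac{3}{2}\right) \frac{38}{315}\right) = 21 \left(- \frac{19}{105}\right) = - \frac{19}{5}$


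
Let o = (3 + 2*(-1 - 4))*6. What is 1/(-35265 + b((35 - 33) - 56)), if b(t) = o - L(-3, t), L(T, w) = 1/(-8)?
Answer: -8/282455 ≈ -2.8323e-5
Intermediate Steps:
L(T, w) = -⅛
o = -42 (o = (3 + 2*(-5))*6 = (3 - 10)*6 = -7*6 = -42)
b(t) = -335/8 (b(t) = -42 - 1*(-⅛) = -42 + ⅛ = -335/8)
1/(-35265 + b((35 - 33) - 56)) = 1/(-35265 - 335/8) = 1/(-282455/8) = -8/282455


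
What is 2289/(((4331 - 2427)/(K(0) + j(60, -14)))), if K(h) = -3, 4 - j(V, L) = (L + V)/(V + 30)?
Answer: 1199/2040 ≈ 0.58774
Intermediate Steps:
j(V, L) = 4 - (L + V)/(30 + V) (j(V, L) = 4 - (L + V)/(V + 30) = 4 - (L + V)/(30 + V))
2289/(((4331 - 2427)/(K(0) + j(60, -14)))) = 2289/(((4331 - 2427)/(-3 + (120 - 1*(-14) + 3*60)/(30 + 60)))) = 2289/((1904/(-3 + (120 + 14 + 180)/90))) = 2289/((1904/(-3 + (1/90)*314))) = 2289/((1904/(-3 + 157/45))) = 2289/((1904/(22/45))) = 2289/((1904*(45/22))) = 2289/(42840/11) = 2289*(11/42840) = 1199/2040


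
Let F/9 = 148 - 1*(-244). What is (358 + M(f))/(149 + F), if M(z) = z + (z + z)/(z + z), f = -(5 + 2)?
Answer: 352/3677 ≈ 0.095730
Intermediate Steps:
f = -7 (f = -1*7 = -7)
F = 3528 (F = 9*(148 - 1*(-244)) = 9*(148 + 244) = 9*392 = 3528)
M(z) = 1 + z (M(z) = z + (2*z)/((2*z)) = z + (2*z)*(1/(2*z)) = z + 1 = 1 + z)
(358 + M(f))/(149 + F) = (358 + (1 - 7))/(149 + 3528) = (358 - 6)/3677 = 352*(1/3677) = 352/3677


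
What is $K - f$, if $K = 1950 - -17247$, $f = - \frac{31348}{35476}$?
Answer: $\frac{170266030}{8869} \approx 19198.0$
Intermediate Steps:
$f = - \frac{7837}{8869}$ ($f = \left(-31348\right) \frac{1}{35476} = - \frac{7837}{8869} \approx -0.88364$)
$K = 19197$ ($K = 1950 + 17247 = 19197$)
$K - f = 19197 - - \frac{7837}{8869} = 19197 + \frac{7837}{8869} = \frac{170266030}{8869}$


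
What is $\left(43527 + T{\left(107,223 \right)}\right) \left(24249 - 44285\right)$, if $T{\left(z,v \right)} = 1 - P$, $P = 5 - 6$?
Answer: $-872147044$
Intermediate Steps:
$P = -1$ ($P = 5 - 6 = -1$)
$T{\left(z,v \right)} = 2$ ($T{\left(z,v \right)} = 1 - -1 = 1 + 1 = 2$)
$\left(43527 + T{\left(107,223 \right)}\right) \left(24249 - 44285\right) = \left(43527 + 2\right) \left(24249 - 44285\right) = 43529 \left(-20036\right) = -872147044$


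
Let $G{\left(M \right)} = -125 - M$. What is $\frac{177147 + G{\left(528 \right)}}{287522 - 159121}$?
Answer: $\frac{10382}{7553} \approx 1.3746$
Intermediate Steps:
$\frac{177147 + G{\left(528 \right)}}{287522 - 159121} = \frac{177147 - 653}{287522 - 159121} = \frac{177147 - 653}{128401} = \left(177147 - 653\right) \frac{1}{128401} = 176494 \cdot \frac{1}{128401} = \frac{10382}{7553}$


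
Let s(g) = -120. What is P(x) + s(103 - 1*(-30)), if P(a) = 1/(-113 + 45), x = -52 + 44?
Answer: -8161/68 ≈ -120.01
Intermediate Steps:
x = -8
P(a) = -1/68 (P(a) = 1/(-68) = -1/68)
P(x) + s(103 - 1*(-30)) = -1/68 - 120 = -8161/68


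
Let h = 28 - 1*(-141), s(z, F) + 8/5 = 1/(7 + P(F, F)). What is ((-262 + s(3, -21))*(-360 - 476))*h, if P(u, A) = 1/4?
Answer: 5397331368/145 ≈ 3.7223e+7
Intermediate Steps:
P(u, A) = ¼
s(z, F) = -212/145 (s(z, F) = -8/5 + 1/(7 + ¼) = -8/5 + 1/(29/4) = -8/5 + 4/29 = -212/145)
h = 169 (h = 28 + 141 = 169)
((-262 + s(3, -21))*(-360 - 476))*h = ((-262 - 212/145)*(-360 - 476))*169 = -38202/145*(-836)*169 = (31936872/145)*169 = 5397331368/145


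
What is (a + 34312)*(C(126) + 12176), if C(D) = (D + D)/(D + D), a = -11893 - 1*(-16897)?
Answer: 478750932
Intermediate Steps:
a = 5004 (a = -11893 + 16897 = 5004)
C(D) = 1 (C(D) = (2*D)/((2*D)) = (2*D)*(1/(2*D)) = 1)
(a + 34312)*(C(126) + 12176) = (5004 + 34312)*(1 + 12176) = 39316*12177 = 478750932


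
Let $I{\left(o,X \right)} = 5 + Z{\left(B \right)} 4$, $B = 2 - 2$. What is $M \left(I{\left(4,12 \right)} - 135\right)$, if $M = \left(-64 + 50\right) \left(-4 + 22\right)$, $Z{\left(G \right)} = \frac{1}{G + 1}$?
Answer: $31752$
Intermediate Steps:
$B = 0$
$Z{\left(G \right)} = \frac{1}{1 + G}$
$I{\left(o,X \right)} = 9$ ($I{\left(o,X \right)} = 5 + \frac{1}{1 + 0} \cdot 4 = 5 + 1^{-1} \cdot 4 = 5 + 1 \cdot 4 = 5 + 4 = 9$)
$M = -252$ ($M = \left(-14\right) 18 = -252$)
$M \left(I{\left(4,12 \right)} - 135\right) = - 252 \left(9 - 135\right) = \left(-252\right) \left(-126\right) = 31752$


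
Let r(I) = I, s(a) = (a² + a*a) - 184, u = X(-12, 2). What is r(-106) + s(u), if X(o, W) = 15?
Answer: 160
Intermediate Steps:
u = 15
s(a) = -184 + 2*a² (s(a) = (a² + a²) - 184 = 2*a² - 184 = -184 + 2*a²)
r(-106) + s(u) = -106 + (-184 + 2*15²) = -106 + (-184 + 2*225) = -106 + (-184 + 450) = -106 + 266 = 160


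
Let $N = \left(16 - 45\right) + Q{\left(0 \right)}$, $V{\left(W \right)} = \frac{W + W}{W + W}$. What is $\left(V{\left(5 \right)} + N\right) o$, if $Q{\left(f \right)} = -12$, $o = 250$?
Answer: $-10000$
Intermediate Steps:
$V{\left(W \right)} = 1$ ($V{\left(W \right)} = \frac{2 W}{2 W} = 2 W \frac{1}{2 W} = 1$)
$N = -41$ ($N = \left(16 - 45\right) - 12 = -29 - 12 = -41$)
$\left(V{\left(5 \right)} + N\right) o = \left(1 - 41\right) 250 = \left(-40\right) 250 = -10000$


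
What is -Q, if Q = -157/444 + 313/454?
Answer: -33847/100788 ≈ -0.33582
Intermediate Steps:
Q = 33847/100788 (Q = -157*1/444 + 313*(1/454) = -157/444 + 313/454 = 33847/100788 ≈ 0.33582)
-Q = -1*33847/100788 = -33847/100788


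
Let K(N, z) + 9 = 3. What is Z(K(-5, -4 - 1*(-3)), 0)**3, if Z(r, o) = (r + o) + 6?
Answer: 0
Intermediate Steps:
K(N, z) = -6 (K(N, z) = -9 + 3 = -6)
Z(r, o) = 6 + o + r (Z(r, o) = (o + r) + 6 = 6 + o + r)
Z(K(-5, -4 - 1*(-3)), 0)**3 = (6 + 0 - 6)**3 = 0**3 = 0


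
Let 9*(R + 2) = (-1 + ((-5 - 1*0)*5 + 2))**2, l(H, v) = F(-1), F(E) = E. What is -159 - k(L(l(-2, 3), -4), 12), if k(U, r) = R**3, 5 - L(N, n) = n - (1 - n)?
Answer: -238487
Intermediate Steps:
l(H, v) = -1
R = 62 (R = -2 + (-1 + ((-5 - 1*0)*5 + 2))**2/9 = -2 + (-1 + ((-5 + 0)*5 + 2))**2/9 = -2 + (-1 + (-5*5 + 2))**2/9 = -2 + (-1 + (-25 + 2))**2/9 = -2 + (-1 - 23)**2/9 = -2 + (1/9)*(-24)**2 = -2 + (1/9)*576 = -2 + 64 = 62)
L(N, n) = 6 - 2*n (L(N, n) = 5 - (n - (1 - n)) = 5 - (n + (-1 + n)) = 5 - (-1 + 2*n) = 5 + (1 - 2*n) = 6 - 2*n)
k(U, r) = 238328 (k(U, r) = 62**3 = 238328)
-159 - k(L(l(-2, 3), -4), 12) = -159 - 1*238328 = -159 - 238328 = -238487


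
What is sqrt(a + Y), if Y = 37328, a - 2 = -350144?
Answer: I*sqrt(312814) ≈ 559.3*I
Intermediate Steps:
a = -350142 (a = 2 - 350144 = -350142)
sqrt(a + Y) = sqrt(-350142 + 37328) = sqrt(-312814) = I*sqrt(312814)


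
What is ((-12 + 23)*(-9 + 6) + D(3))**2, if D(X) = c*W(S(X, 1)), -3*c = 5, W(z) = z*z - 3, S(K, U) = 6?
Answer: 7744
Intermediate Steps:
W(z) = -3 + z**2 (W(z) = z**2 - 3 = -3 + z**2)
c = -5/3 (c = -1/3*5 = -5/3 ≈ -1.6667)
D(X) = -55 (D(X) = -5*(-3 + 6**2)/3 = -5*(-3 + 36)/3 = -5/3*33 = -55)
((-12 + 23)*(-9 + 6) + D(3))**2 = ((-12 + 23)*(-9 + 6) - 55)**2 = (11*(-3) - 55)**2 = (-33 - 55)**2 = (-88)**2 = 7744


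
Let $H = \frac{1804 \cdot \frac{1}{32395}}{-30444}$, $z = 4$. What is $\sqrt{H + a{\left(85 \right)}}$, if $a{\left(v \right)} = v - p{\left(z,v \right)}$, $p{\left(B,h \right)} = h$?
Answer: $\frac{i \sqrt{918990195}}{22414395} \approx 0.0013525 i$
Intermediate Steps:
$H = - \frac{41}{22414395}$ ($H = 1804 \cdot \frac{1}{32395} \left(- \frac{1}{30444}\right) = \frac{164}{2945} \left(- \frac{1}{30444}\right) = - \frac{41}{22414395} \approx -1.8292 \cdot 10^{-6}$)
$a{\left(v \right)} = 0$ ($a{\left(v \right)} = v - v = 0$)
$\sqrt{H + a{\left(85 \right)}} = \sqrt{- \frac{41}{22414395} + 0} = \sqrt{- \frac{41}{22414395}} = \frac{i \sqrt{918990195}}{22414395}$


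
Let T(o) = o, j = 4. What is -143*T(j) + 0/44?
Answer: -572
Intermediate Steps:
-143*T(j) + 0/44 = -143*4 + 0/44 = -572 + 0*(1/44) = -572 + 0 = -572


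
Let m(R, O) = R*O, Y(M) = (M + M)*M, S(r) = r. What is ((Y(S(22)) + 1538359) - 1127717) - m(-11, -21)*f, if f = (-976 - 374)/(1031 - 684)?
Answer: 143140520/347 ≈ 4.1251e+5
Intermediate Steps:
f = -1350/347 ≈ -3.8905
Y(M) = 2*M**2 (Y(M) = (2*M)*M = 2*M**2)
m(R, O) = O*R
((Y(S(22)) + 1538359) - 1127717) - m(-11, -21)*f = ((2*22**2 + 1538359) - 1127717) - (-21*(-11))*(-1350)/347 = ((2*484 + 1538359) - 1127717) - 231*(-1350)/347 = ((968 + 1538359) - 1127717) - 1*(-311850/347) = (1539327 - 1127717) + 311850/347 = 411610 + 311850/347 = 143140520/347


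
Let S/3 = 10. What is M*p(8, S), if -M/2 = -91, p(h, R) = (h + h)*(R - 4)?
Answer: 75712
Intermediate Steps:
S = 30 (S = 3*10 = 30)
p(h, R) = 2*h*(-4 + R) (p(h, R) = (2*h)*(-4 + R) = 2*h*(-4 + R))
M = 182 (M = -2*(-91) = 182)
M*p(8, S) = 182*(2*8*(-4 + 30)) = 182*(2*8*26) = 182*416 = 75712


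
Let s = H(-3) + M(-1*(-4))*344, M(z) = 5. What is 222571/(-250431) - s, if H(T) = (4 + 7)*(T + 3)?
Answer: -430963891/250431 ≈ -1720.9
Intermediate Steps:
H(T) = 33 + 11*T (H(T) = 11*(3 + T) = 33 + 11*T)
s = 1720 (s = (33 + 11*(-3)) + 5*344 = (33 - 33) + 1720 = 0 + 1720 = 1720)
222571/(-250431) - s = 222571/(-250431) - 1*1720 = 222571*(-1/250431) - 1720 = -222571/250431 - 1720 = -430963891/250431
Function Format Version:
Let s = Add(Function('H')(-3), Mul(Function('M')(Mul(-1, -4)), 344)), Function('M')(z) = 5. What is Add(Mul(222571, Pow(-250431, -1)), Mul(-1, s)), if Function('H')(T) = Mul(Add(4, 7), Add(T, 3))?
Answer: Rational(-430963891, 250431) ≈ -1720.9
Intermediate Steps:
Function('H')(T) = Add(33, Mul(11, T)) (Function('H')(T) = Mul(11, Add(3, T)) = Add(33, Mul(11, T)))
s = 1720 (s = Add(Add(33, Mul(11, -3)), Mul(5, 344)) = Add(Add(33, -33), 1720) = Add(0, 1720) = 1720)
Add(Mul(222571, Pow(-250431, -1)), Mul(-1, s)) = Add(Mul(222571, Pow(-250431, -1)), Mul(-1, 1720)) = Add(Mul(222571, Rational(-1, 250431)), -1720) = Add(Rational(-222571, 250431), -1720) = Rational(-430963891, 250431)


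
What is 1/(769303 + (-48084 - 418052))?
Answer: 1/303167 ≈ 3.2985e-6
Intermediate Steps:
1/(769303 + (-48084 - 418052)) = 1/(769303 - 466136) = 1/303167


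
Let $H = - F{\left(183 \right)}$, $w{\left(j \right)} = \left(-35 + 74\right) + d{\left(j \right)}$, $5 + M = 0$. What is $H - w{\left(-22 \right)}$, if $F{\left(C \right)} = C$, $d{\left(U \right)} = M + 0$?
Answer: $-217$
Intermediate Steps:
$M = -5$ ($M = -5 + 0 = -5$)
$d{\left(U \right)} = -5$ ($d{\left(U \right)} = -5 + 0 = -5$)
$w{\left(j \right)} = 34$ ($w{\left(j \right)} = \left(-35 + 74\right) - 5 = 39 - 5 = 34$)
$H = -183$ ($H = \left(-1\right) 183 = -183$)
$H - w{\left(-22 \right)} = -183 - 34 = -217$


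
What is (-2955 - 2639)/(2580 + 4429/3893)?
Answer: -21777442/10048369 ≈ -2.1673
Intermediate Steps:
(-2955 - 2639)/(2580 + 4429/3893) = -5594/(2580 + 4429*(1/3893)) = -5594/(2580 + 4429/3893) = -5594/10048369/3893 = -5594*3893/10048369 = -21777442/10048369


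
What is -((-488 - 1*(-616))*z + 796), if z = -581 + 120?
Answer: 58212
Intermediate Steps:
z = -461
-((-488 - 1*(-616))*z + 796) = -((-488 - 1*(-616))*(-461) + 796) = -((-488 + 616)*(-461) + 796) = -(128*(-461) + 796) = -(-59008 + 796) = -1*(-58212) = 58212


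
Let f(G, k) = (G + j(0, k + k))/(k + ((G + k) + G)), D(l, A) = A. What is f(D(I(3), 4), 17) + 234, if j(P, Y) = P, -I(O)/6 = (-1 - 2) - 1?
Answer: 4916/21 ≈ 234.10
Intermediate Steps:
I(O) = 24 (I(O) = -6*((-1 - 2) - 1) = -6*(-3 - 1) = -6*(-4) = 24)
f(G, k) = G/(2*G + 2*k) (f(G, k) = (G + 0)/(k + ((G + k) + G)) = G/(k + (k + 2*G)) = G/(2*G + 2*k))
f(D(I(3), 4), 17) + 234 = (1/2)*4/(4 + 17) + 234 = (1/2)*4/21 + 234 = (1/2)*4*(1/21) + 234 = 2/21 + 234 = 4916/21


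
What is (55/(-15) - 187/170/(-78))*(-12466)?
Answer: 17757817/390 ≈ 45533.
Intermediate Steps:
(55/(-15) - 187/170/(-78))*(-12466) = (55*(-1/15) - 187*1/170*(-1/78))*(-12466) = (-11/3 - 11/10*(-1/78))*(-12466) = (-11/3 + 11/780)*(-12466) = -2849/780*(-12466) = 17757817/390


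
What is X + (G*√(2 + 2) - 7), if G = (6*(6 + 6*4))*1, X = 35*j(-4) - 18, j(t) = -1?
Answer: 300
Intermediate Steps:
X = -53 (X = 35*(-1) - 18 = -35 - 18 = -53)
G = 180 (G = (6*(6 + 24))*1 = (6*30)*1 = 180*1 = 180)
X + (G*√(2 + 2) - 7) = -53 + (180*√(2 + 2) - 7) = -53 + (180*√4 - 7) = -53 + (180*2 - 7) = -53 + (360 - 7) = -53 + 353 = 300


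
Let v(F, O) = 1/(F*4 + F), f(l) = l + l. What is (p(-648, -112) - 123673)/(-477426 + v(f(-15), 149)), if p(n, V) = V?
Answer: 18567750/71613901 ≈ 0.25928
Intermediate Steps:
f(l) = 2*l
v(F, O) = 1/(5*F) (v(F, O) = 1/(4*F + F) = 1/(5*F))
(p(-648, -112) - 123673)/(-477426 + v(f(-15), 149)) = (-112 - 123673)/(-477426 + 1/(5*((2*(-15))))) = -123785/(-477426 + (1/5)/(-30)) = -123785/(-477426 + (1/5)*(-1/30)) = -123785/(-477426 - 1/150) = -123785/(-71613901/150) = -123785*(-150/71613901) = 18567750/71613901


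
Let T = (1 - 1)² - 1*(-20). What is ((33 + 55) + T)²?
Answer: 11664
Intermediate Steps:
T = 20 (T = 0² + 20 = 0 + 20 = 20)
((33 + 55) + T)² = ((33 + 55) + 20)² = (88 + 20)² = 108² = 11664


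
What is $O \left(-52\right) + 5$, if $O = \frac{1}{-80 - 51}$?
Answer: $\frac{707}{131} \approx 5.3969$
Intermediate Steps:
$O = - \frac{1}{131}$ ($O = \frac{1}{-131} = - \frac{1}{131} \approx -0.0076336$)
$O \left(-52\right) + 5 = \left(- \frac{1}{131}\right) \left(-52\right) + 5 = \frac{52}{131} + 5 = \frac{707}{131}$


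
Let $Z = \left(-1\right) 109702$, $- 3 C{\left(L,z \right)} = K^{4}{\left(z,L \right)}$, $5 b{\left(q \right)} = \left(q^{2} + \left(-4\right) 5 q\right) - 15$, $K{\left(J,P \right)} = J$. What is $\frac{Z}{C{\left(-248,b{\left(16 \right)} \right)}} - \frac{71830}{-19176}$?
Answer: $\frac{3371059864115}{373453376628} \approx 9.0267$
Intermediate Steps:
$b{\left(q \right)} = -3 - 4 q + \frac{q^{2}}{5}$ ($b{\left(q \right)} = \frac{\left(q^{2} + \left(-4\right) 5 q\right) - 15}{5} = \frac{\left(q^{2} - 20 q\right) - 15}{5} = \frac{-15 + q^{2} - 20 q}{5} = -3 - 4 q + \frac{q^{2}}{5}$)
$C{\left(L,z \right)} = - \frac{z^{4}}{3}$
$Z = -109702$
$\frac{Z}{C{\left(-248,b{\left(16 \right)} \right)}} - \frac{71830}{-19176} = - \frac{109702}{\left(- \frac{1}{3}\right) \left(-3 - 64 + \frac{16^{2}}{5}\right)^{4}} - \frac{71830}{-19176} = - \frac{109702}{\left(- \frac{1}{3}\right) \left(-3 - 64 + \frac{1}{5} \cdot 256\right)^{4}} - - \frac{35915}{9588} = - \frac{109702}{\left(- \frac{1}{3}\right) \left(-3 - 64 + \frac{256}{5}\right)^{4}} + \frac{35915}{9588} = - \frac{109702}{\left(- \frac{1}{3}\right) \left(- \frac{79}{5}\right)^{4}} + \frac{35915}{9588} = - \frac{109702}{\left(- \frac{1}{3}\right) \frac{38950081}{625}} + \frac{35915}{9588} = - \frac{109702}{- \frac{38950081}{1875}} + \frac{35915}{9588} = \left(-109702\right) \left(- \frac{1875}{38950081}\right) + \frac{35915}{9588} = \frac{205691250}{38950081} + \frac{35915}{9588} = \frac{3371059864115}{373453376628}$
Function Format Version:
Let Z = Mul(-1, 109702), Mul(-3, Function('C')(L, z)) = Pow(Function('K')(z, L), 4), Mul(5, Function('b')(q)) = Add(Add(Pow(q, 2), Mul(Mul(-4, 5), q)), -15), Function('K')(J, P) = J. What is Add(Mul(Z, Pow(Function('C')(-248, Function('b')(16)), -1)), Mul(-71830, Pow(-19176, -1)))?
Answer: Rational(3371059864115, 373453376628) ≈ 9.0267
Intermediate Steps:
Function('b')(q) = Add(-3, Mul(-4, q), Mul(Rational(1, 5), Pow(q, 2))) (Function('b')(q) = Mul(Rational(1, 5), Add(Add(Pow(q, 2), Mul(Mul(-4, 5), q)), -15)) = Mul(Rational(1, 5), Add(Add(Pow(q, 2), Mul(-20, q)), -15)) = Mul(Rational(1, 5), Add(-15, Pow(q, 2), Mul(-20, q))) = Add(-3, Mul(-4, q), Mul(Rational(1, 5), Pow(q, 2))))
Function('C')(L, z) = Mul(Rational(-1, 3), Pow(z, 4))
Z = -109702
Add(Mul(Z, Pow(Function('C')(-248, Function('b')(16)), -1)), Mul(-71830, Pow(-19176, -1))) = Add(Mul(-109702, Pow(Mul(Rational(-1, 3), Pow(Add(-3, Mul(-4, 16), Mul(Rational(1, 5), Pow(16, 2))), 4)), -1)), Mul(-71830, Pow(-19176, -1))) = Add(Mul(-109702, Pow(Mul(Rational(-1, 3), Pow(Add(-3, -64, Mul(Rational(1, 5), 256)), 4)), -1)), Mul(-71830, Rational(-1, 19176))) = Add(Mul(-109702, Pow(Mul(Rational(-1, 3), Pow(Add(-3, -64, Rational(256, 5)), 4)), -1)), Rational(35915, 9588)) = Add(Mul(-109702, Pow(Mul(Rational(-1, 3), Pow(Rational(-79, 5), 4)), -1)), Rational(35915, 9588)) = Add(Mul(-109702, Pow(Mul(Rational(-1, 3), Rational(38950081, 625)), -1)), Rational(35915, 9588)) = Add(Mul(-109702, Pow(Rational(-38950081, 1875), -1)), Rational(35915, 9588)) = Add(Mul(-109702, Rational(-1875, 38950081)), Rational(35915, 9588)) = Add(Rational(205691250, 38950081), Rational(35915, 9588)) = Rational(3371059864115, 373453376628)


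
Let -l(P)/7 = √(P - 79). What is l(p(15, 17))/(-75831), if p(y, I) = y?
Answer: 8*I/10833 ≈ 0.00073848*I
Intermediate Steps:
l(P) = -7*√(-79 + P) (l(P) = -7*√(P - 79) = -7*√(-79 + P))
l(p(15, 17))/(-75831) = -7*√(-79 + 15)/(-75831) = -56*I*(-1/75831) = 8*I/10833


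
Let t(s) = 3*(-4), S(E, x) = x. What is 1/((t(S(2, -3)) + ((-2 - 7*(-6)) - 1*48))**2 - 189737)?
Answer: -1/189337 ≈ -5.2816e-6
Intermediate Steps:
t(s) = -12
1/((t(S(2, -3)) + ((-2 - 7*(-6)) - 1*48))**2 - 189737) = 1/((-12 + ((-2 - 7*(-6)) - 1*48))**2 - 189737) = 1/((-12 + ((-2 + 42) - 48))**2 - 189737) = 1/((-12 + (40 - 48))**2 - 189737) = 1/((-12 - 8)**2 - 189737) = 1/((-20)**2 - 189737) = 1/(400 - 189737) = 1/(-189337) = -1/189337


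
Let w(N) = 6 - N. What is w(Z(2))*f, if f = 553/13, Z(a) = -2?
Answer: 4424/13 ≈ 340.31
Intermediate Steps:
f = 553/13 (f = 553*(1/13) = 553/13 ≈ 42.538)
w(Z(2))*f = (6 - 1*(-2))*(553/13) = (6 + 2)*(553/13) = 8*(553/13) = 4424/13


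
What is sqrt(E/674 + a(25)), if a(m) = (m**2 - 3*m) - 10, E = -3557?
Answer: sqrt(242911622)/674 ≈ 23.124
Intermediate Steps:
a(m) = -10 + m**2 - 3*m
sqrt(E/674 + a(25)) = sqrt(-3557/674 + (-10 + 25**2 - 3*25)) = sqrt(-3557*1/674 + (-10 + 625 - 75)) = sqrt(-3557/674 + 540) = sqrt(360403/674) = sqrt(242911622)/674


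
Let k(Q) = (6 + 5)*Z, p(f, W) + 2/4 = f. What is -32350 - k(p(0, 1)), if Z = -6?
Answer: -32284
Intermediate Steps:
p(f, W) = -1/2 + f
k(Q) = -66 (k(Q) = (6 + 5)*(-6) = 11*(-6) = -66)
-32350 - k(p(0, 1)) = -32350 - 1*(-66) = -32350 + 66 = -32284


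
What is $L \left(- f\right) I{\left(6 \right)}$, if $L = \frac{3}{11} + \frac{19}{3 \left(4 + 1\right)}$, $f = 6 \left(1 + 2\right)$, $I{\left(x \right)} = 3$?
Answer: $- \frac{4572}{55} \approx -83.127$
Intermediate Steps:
$f = 18$ ($f = 6 \cdot 3 = 18$)
$L = \frac{254}{165}$ ($L = 3 \cdot \frac{1}{11} + \frac{19}{3 \cdot 5} = \frac{3}{11} + \frac{19}{15} = \frac{254}{165} \approx 1.5394$)
$L \left(- f\right) I{\left(6 \right)} = \frac{254 \left(\left(-1\right) 18\right)}{165} \cdot 3 = \frac{254}{165} \left(-18\right) 3 = \left(- \frac{1524}{55}\right) 3 = - \frac{4572}{55}$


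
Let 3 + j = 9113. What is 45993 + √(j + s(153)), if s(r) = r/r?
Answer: 45993 + √9111 ≈ 46088.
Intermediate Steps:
j = 9110 (j = -3 + 9113 = 9110)
s(r) = 1
45993 + √(j + s(153)) = 45993 + √(9110 + 1) = 45993 + √9111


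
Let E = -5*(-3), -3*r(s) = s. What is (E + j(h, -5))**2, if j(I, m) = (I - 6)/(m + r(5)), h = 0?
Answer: 25281/100 ≈ 252.81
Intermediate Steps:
r(s) = -s/3
E = 15
j(I, m) = (-6 + I)/(-5/3 + m) (j(I, m) = (I - 6)/(m - 1/3*5) = (-6 + I)/(m - 5/3) = (-6 + I)/(-5/3 + m))
(E + j(h, -5))**2 = (15 + 3*(-6 + 0)/(-5 + 3*(-5)))**2 = (15 + 3*(-6)/(-5 - 15))**2 = (15 + 3*(-6)/(-20))**2 = (15 + 3*(-1/20)*(-6))**2 = (15 + 9/10)**2 = (159/10)**2 = 25281/100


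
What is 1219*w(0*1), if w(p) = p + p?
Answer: 0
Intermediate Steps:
w(p) = 2*p
1219*w(0*1) = 1219*(2*(0*1)) = 1219*(2*0) = 1219*0 = 0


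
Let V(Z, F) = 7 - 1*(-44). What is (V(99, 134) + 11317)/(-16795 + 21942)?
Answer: 11368/5147 ≈ 2.2087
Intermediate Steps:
V(Z, F) = 51 (V(Z, F) = 7 + 44 = 51)
(V(99, 134) + 11317)/(-16795 + 21942) = (51 + 11317)/(-16795 + 21942) = 11368/5147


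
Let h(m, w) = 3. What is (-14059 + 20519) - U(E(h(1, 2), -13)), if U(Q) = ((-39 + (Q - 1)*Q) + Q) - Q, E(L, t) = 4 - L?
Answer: 6499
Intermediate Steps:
U(Q) = -39 + Q*(-1 + Q) (U(Q) = ((-39 + (-1 + Q)*Q) + Q) - Q = ((-39 + Q*(-1 + Q)) + Q) - Q = (-39 + Q + Q*(-1 + Q)) - Q = -39 + Q*(-1 + Q))
(-14059 + 20519) - U(E(h(1, 2), -13)) = (-14059 + 20519) - (-39 + (4 - 1*3)² - (4 - 1*3)) = 6460 - (-39 + (4 - 3)² - (4 - 3)) = 6460 - (-39 + 1² - 1*1) = 6460 - (-39 + 1 - 1) = 6460 - 1*(-39) = 6460 + 39 = 6499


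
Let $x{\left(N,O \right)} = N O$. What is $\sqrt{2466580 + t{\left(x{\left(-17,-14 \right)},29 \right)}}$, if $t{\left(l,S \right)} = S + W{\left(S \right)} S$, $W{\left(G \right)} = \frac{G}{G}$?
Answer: $\sqrt{2466638} \approx 1570.6$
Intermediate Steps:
$W{\left(G \right)} = 1$
$t{\left(l,S \right)} = 2 S$ ($t{\left(l,S \right)} = S + 1 S = S + S = 2 S$)
$\sqrt{2466580 + t{\left(x{\left(-17,-14 \right)},29 \right)}} = \sqrt{2466580 + 2 \cdot 29} = \sqrt{2466580 + 58} = \sqrt{2466638}$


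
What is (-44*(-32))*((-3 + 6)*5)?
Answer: 21120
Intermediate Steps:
(-44*(-32))*((-3 + 6)*5) = 1408*(3*5) = 1408*15 = 21120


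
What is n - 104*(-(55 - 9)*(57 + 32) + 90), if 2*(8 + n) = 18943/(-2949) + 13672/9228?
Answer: 1888633094023/4535562 ≈ 4.1641e+5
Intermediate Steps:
n = -47491769/4535562 (n = -8 + (18943/(-2949) + 13672/9228)/2 = -8 + (18943*(-1/2949) + 13672*(1/9228))/2 = -8 + (-18943/2949 + 3418/2307)/2 = -8 + (½)*(-11207273/2267781) = -8 - 11207273/4535562 = -47491769/4535562 ≈ -10.471)
n - 104*(-(55 - 9)*(57 + 32) + 90) = -47491769/4535562 - 104*(-(55 - 9)*(57 + 32) + 90) = -47491769/4535562 - 104*(-46*89 + 90) = -47491769/4535562 - 104*(-1*4094 + 90) = -47491769/4535562 - 104*(-4094 + 90) = -47491769/4535562 - 104*(-4004) = -47491769/4535562 + 416416 = 1888633094023/4535562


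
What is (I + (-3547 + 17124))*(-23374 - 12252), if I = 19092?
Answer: -1163865794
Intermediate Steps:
(I + (-3547 + 17124))*(-23374 - 12252) = (19092 + (-3547 + 17124))*(-23374 - 12252) = (19092 + 13577)*(-35626) = 32669*(-35626) = -1163865794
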